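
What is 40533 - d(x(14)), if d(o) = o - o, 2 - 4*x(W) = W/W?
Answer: 40533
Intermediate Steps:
x(W) = ¼ (x(W) = ½ - W/(4*W) = ½ - ¼*1 = ½ - ¼ = ¼)
d(o) = 0
40533 - d(x(14)) = 40533 - 1*0 = 40533 + 0 = 40533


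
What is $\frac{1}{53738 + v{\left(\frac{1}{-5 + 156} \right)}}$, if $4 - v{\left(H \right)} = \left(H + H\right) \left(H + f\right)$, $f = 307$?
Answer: $\frac{22801}{1225278626} \approx 1.8609 \cdot 10^{-5}$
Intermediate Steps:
$v{\left(H \right)} = 4 - 2 H \left(307 + H\right)$ ($v{\left(H \right)} = 4 - \left(H + H\right) \left(H + 307\right) = 4 - 2 H \left(307 + H\right)$)
$\frac{1}{53738 + v{\left(\frac{1}{-5 + 156} \right)}} = \frac{1}{53738 - \left(-4 + \frac{2}{\left(-5 + 156\right)^{2}} + \frac{614}{-5 + 156}\right)} = \frac{1}{53738 - \left(-4 + \frac{2}{22801} + \frac{614}{151}\right)} = \frac{1}{53738 - \left(\frac{10}{151} + \frac{2}{22801}\right)} = \frac{1}{53738 - \frac{1512}{22801}} = \frac{1}{\frac{1225278626}{22801}} = \frac{22801}{1225278626}$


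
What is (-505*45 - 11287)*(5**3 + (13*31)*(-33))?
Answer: 448074088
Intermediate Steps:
(-505*45 - 11287)*(5**3 + (13*31)*(-33)) = (-22725 - 11287)*(125 + 403*(-33)) = -34012*(125 - 13299) = -34012*(-13174) = 448074088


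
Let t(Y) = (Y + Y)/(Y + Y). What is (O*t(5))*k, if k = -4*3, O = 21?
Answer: -252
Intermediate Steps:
k = -12
t(Y) = 1 (t(Y) = (2*Y)/((2*Y)) = (2*Y)*(1/(2*Y)) = 1)
(O*t(5))*k = (21*1)*(-12) = 21*(-12) = -252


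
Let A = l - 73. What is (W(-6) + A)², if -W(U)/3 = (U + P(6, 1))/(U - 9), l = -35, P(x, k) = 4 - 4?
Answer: 298116/25 ≈ 11925.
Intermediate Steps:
P(x, k) = 0
W(U) = -3*U/(-9 + U) (W(U) = -3*(U + 0)/(U - 9) = -3*U/(-9 + U))
A = -108 (A = -35 - 73 = -108)
(W(-6) + A)² = (-3*(-6)/(-9 - 6) - 108)² = (-3*(-6)/(-15) - 108)² = (-3*(-6)*(-1/15) - 108)² = (-6/5 - 108)² = (-546/5)² = 298116/25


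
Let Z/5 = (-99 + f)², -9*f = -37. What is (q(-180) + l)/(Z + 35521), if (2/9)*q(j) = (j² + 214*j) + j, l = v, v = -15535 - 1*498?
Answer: -3595023/6523781 ≈ -0.55106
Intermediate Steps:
v = -16033 (v = -15535 - 498 = -16033)
l = -16033
q(j) = 9*j²/2 + 1935*j/2 (q(j) = 9*((j² + 214*j) + j)/2 = 9*(j² + 215*j)/2 = 9*j²/2 + 1935*j/2)
f = 37/9 (f = -⅑*(-37) = 37/9 ≈ 4.1111)
Z = 3646580/81 (Z = 5*(-99 + 37/9)² = 5*(-854/9)² = 5*(729316/81) = 3646580/81 ≈ 45020.)
(q(-180) + l)/(Z + 35521) = ((9/2)*(-180)*(215 - 180) - 16033)/(3646580/81 + 35521) = ((9/2)*(-180)*35 - 16033)/(6523781/81) = (-28350 - 16033)*(81/6523781) = -44383*81/6523781 = -3595023/6523781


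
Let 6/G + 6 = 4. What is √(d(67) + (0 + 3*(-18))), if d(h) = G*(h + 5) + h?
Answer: I*√203 ≈ 14.248*I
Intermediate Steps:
G = -3 (G = 6/(-6 + 4) = 6/(-2) = 6*(-½) = -3)
d(h) = -15 - 2*h (d(h) = -3*(h + 5) + h = -3*(5 + h) + h = (-15 - 3*h) + h = -15 - 2*h)
√(d(67) + (0 + 3*(-18))) = √((-15 - 2*67) + (0 + 3*(-18))) = √((-15 - 134) + (0 - 54)) = √(-149 - 54) = √(-203) = I*√203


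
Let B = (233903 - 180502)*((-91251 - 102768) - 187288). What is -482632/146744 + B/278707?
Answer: -28732322469408/393255577 ≈ -73063.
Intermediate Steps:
B = -20362175107 (B = 53401*(-194019 - 187288) = 53401*(-381307) = -20362175107)
-482632/146744 + B/278707 = -482632/146744 - 20362175107/278707 = -482632*1/146744 - 20362175107*1/278707 = -60329/18343 - 20362175107/278707 = -28732322469408/393255577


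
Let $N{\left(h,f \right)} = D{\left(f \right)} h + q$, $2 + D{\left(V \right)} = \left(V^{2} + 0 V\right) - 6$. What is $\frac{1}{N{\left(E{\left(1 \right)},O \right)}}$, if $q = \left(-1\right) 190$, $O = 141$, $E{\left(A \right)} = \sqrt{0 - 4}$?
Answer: $- \frac{95}{789890308} - \frac{19873 i}{789890308} \approx -1.2027 \cdot 10^{-7} - 2.5159 \cdot 10^{-5} i$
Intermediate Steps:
$E{\left(A \right)} = 2 i$ ($E{\left(A \right)} = \sqrt{-4} = 2 i$)
$D{\left(V \right)} = -8 + V^{2}$ ($D{\left(V \right)} = -2 + \left(\left(V^{2} + 0 V\right) - 6\right) = -2 + \left(\left(V^{2} + 0\right) - 6\right) = -2 + \left(V^{2} - 6\right) = -2 + \left(-6 + V^{2}\right) = -8 + V^{2}$)
$q = -190$
$N{\left(h,f \right)} = -190 + h \left(-8 + f^{2}\right)$ ($N{\left(h,f \right)} = \left(-8 + f^{2}\right) h - 190 = h \left(-8 + f^{2}\right) - 190 = -190 + h \left(-8 + f^{2}\right)$)
$\frac{1}{N{\left(E{\left(1 \right)},O \right)}} = \frac{1}{-190 + 2 i \left(-8 + 141^{2}\right)} = \frac{1}{-190 + 2 i \left(-8 + 19881\right)} = \frac{1}{-190 + 2 i 19873} = \frac{1}{-190 + 39746 i} = \frac{-190 - 39746 i}{1579780616}$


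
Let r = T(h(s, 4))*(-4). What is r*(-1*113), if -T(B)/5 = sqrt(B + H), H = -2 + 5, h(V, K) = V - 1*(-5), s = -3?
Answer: -2260*sqrt(5) ≈ -5053.5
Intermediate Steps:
h(V, K) = 5 + V (h(V, K) = V + 5 = 5 + V)
H = 3
T(B) = -5*sqrt(3 + B) (T(B) = -5*sqrt(B + 3) = -5*sqrt(3 + B))
r = 20*sqrt(5) (r = -5*sqrt(3 + (5 - 3))*(-4) = -5*sqrt(3 + 2)*(-4) = -5*sqrt(5)*(-4) = 20*sqrt(5) ≈ 44.721)
r*(-1*113) = (20*sqrt(5))*(-1*113) = (20*sqrt(5))*(-113) = -2260*sqrt(5)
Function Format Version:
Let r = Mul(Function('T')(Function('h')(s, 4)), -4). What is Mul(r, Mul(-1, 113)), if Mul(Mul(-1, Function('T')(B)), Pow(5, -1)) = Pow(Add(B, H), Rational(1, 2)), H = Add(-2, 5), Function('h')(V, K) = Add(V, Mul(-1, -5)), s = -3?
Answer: Mul(-2260, Pow(5, Rational(1, 2))) ≈ -5053.5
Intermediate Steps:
Function('h')(V, K) = Add(5, V) (Function('h')(V, K) = Add(V, 5) = Add(5, V))
H = 3
Function('T')(B) = Mul(-5, Pow(Add(3, B), Rational(1, 2))) (Function('T')(B) = Mul(-5, Pow(Add(B, 3), Rational(1, 2))) = Mul(-5, Pow(Add(3, B), Rational(1, 2))))
r = Mul(20, Pow(5, Rational(1, 2))) (r = Mul(Mul(-5, Pow(Add(3, Add(5, -3)), Rational(1, 2))), -4) = Mul(Mul(-5, Pow(Add(3, 2), Rational(1, 2))), -4) = Mul(Mul(-5, Pow(5, Rational(1, 2))), -4) = Mul(20, Pow(5, Rational(1, 2))) ≈ 44.721)
Mul(r, Mul(-1, 113)) = Mul(Mul(20, Pow(5, Rational(1, 2))), Mul(-1, 113)) = Mul(Mul(20, Pow(5, Rational(1, 2))), -113) = Mul(-2260, Pow(5, Rational(1, 2)))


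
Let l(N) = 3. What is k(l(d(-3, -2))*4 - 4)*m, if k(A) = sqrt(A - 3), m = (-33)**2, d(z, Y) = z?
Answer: 1089*sqrt(5) ≈ 2435.1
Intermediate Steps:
m = 1089
k(A) = sqrt(-3 + A)
k(l(d(-3, -2))*4 - 4)*m = sqrt(-3 + (3*4 - 4))*1089 = sqrt(-3 + (12 - 4))*1089 = sqrt(-3 + 8)*1089 = sqrt(5)*1089 = 1089*sqrt(5)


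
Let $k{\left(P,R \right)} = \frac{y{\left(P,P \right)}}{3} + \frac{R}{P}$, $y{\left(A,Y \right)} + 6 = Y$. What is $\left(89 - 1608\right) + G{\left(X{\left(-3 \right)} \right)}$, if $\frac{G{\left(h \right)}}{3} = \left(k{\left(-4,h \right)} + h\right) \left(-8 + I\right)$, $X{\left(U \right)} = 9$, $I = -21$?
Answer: $- \frac{7265}{4} \approx -1816.3$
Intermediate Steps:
$y{\left(A,Y \right)} = -6 + Y$
$k{\left(P,R \right)} = -2 + \frac{P}{3} + \frac{R}{P}$ ($k{\left(P,R \right)} = \frac{-6 + P}{3} + \frac{R}{P} = \left(-6 + P\right) \frac{1}{3} + \frac{R}{P} = \left(-2 + \frac{P}{3}\right) + \frac{R}{P} = -2 + \frac{P}{3} + \frac{R}{P}$)
$G{\left(h \right)} = 290 - \frac{261 h}{4}$ ($G{\left(h \right)} = 3 \left(\left(-2 + \frac{1}{3} \left(-4\right) + \frac{h}{-4}\right) + h\right) \left(-8 - 21\right) = 3 \left(\left(-2 - \frac{4}{3} + h \left(- \frac{1}{4}\right)\right) + h\right) \left(-29\right) = 3 \left(\left(-2 - \frac{4}{3} - \frac{h}{4}\right) + h\right) \left(-29\right) = 3 \left(\left(- \frac{10}{3} - \frac{h}{4}\right) + h\right) \left(-29\right) = 3 \left(- \frac{10}{3} + \frac{3 h}{4}\right) \left(-29\right) = 3 \left(\frac{290}{3} - \frac{87 h}{4}\right) = 290 - \frac{261 h}{4}$)
$\left(89 - 1608\right) + G{\left(X{\left(-3 \right)} \right)} = \left(89 - 1608\right) + \left(290 - \frac{2349}{4}\right) = -1519 + \left(290 - \frac{2349}{4}\right) = -1519 - \frac{1189}{4} = - \frac{7265}{4}$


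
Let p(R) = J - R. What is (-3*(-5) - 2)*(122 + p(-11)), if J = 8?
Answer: 1833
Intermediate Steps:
p(R) = 8 - R
(-3*(-5) - 2)*(122 + p(-11)) = (-3*(-5) - 2)*(122 + (8 - 1*(-11))) = (15 - 2)*(122 + (8 + 11)) = 13*(122 + 19) = 13*141 = 1833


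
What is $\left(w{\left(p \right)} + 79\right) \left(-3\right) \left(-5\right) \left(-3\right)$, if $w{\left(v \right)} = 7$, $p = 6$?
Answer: $-3870$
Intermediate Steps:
$\left(w{\left(p \right)} + 79\right) \left(-3\right) \left(-5\right) \left(-3\right) = \left(7 + 79\right) \left(-3\right) \left(-5\right) \left(-3\right) = 86 \cdot 15 \left(-3\right) = 86 \left(-45\right) = -3870$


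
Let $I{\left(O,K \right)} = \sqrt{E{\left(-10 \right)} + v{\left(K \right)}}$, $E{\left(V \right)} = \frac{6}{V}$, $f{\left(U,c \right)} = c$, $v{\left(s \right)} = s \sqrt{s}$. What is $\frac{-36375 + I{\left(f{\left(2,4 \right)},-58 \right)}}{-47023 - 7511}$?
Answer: $\frac{12125}{18178} - \frac{\sqrt{-15 - 1450 i \sqrt{58}}}{272670} \approx 0.66674 + 0.0002727 i$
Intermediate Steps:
$v{\left(s \right)} = s^{\frac{3}{2}}$
$I{\left(O,K \right)} = \sqrt{- \frac{3}{5} + K^{\frac{3}{2}}}$ ($I{\left(O,K \right)} = \sqrt{\frac{6}{-10} + K^{\frac{3}{2}}} = \sqrt{6 \left(- \frac{1}{10}\right) + K^{\frac{3}{2}}} = \sqrt{- \frac{3}{5} + K^{\frac{3}{2}}}$)
$\frac{-36375 + I{\left(f{\left(2,4 \right)},-58 \right)}}{-47023 - 7511} = \frac{-36375 + \frac{\sqrt{-15 + 25 \left(-58\right)^{\frac{3}{2}}}}{5}}{-47023 - 7511} = \frac{-36375 + \frac{\sqrt{-15 + 25 \left(- 58 i \sqrt{58}\right)}}{5}}{-54534} = \left(-36375 + \frac{\sqrt{-15 - 1450 i \sqrt{58}}}{5}\right) \left(- \frac{1}{54534}\right) = \frac{12125}{18178} - \frac{\sqrt{-15 - 1450 i \sqrt{58}}}{272670}$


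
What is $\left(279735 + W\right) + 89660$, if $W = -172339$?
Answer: $197056$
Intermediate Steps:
$\left(279735 + W\right) + 89660 = \left(279735 - 172339\right) + 89660 = 107396 + 89660 = 197056$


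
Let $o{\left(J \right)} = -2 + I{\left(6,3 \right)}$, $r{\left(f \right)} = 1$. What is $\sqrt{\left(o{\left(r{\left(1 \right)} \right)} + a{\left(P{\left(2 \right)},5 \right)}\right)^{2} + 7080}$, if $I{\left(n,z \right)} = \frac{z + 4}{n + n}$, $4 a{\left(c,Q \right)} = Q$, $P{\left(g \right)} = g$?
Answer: $\frac{\sqrt{254881}}{6} \approx 84.143$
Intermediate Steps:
$a{\left(c,Q \right)} = \frac{Q}{4}$
$I{\left(n,z \right)} = \frac{4 + z}{2 n}$
$o{\left(J \right)} = - \frac{17}{12}$ ($o{\left(J \right)} = -2 + \frac{4 + 3}{2 \cdot 6} = -2 + \frac{1}{2} \cdot \frac{1}{6} \cdot 7 = -2 + \frac{7}{12} = - \frac{17}{12}$)
$\sqrt{\left(o{\left(r{\left(1 \right)} \right)} + a{\left(P{\left(2 \right)},5 \right)}\right)^{2} + 7080} = \sqrt{\left(- \frac{17}{12} + \frac{1}{4} \cdot 5\right)^{2} + 7080} = \sqrt{\left(- \frac{17}{12} + \frac{5}{4}\right)^{2} + 7080} = \sqrt{\left(- \frac{1}{6}\right)^{2} + 7080} = \sqrt{\frac{1}{36} + 7080} = \sqrt{\frac{254881}{36}} = \frac{\sqrt{254881}}{6}$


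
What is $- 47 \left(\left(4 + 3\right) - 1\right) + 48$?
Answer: $-234$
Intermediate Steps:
$- 47 \left(\left(4 + 3\right) - 1\right) + 48 = - 47 \left(7 + \left(-2 + 1\right)\right) + 48 = - 47 \left(7 - 1\right) + 48 = \left(-47\right) 6 + 48 = -282 + 48 = -234$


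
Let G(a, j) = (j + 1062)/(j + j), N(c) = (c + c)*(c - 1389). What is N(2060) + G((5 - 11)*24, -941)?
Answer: 5202826519/1882 ≈ 2.7645e+6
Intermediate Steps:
N(c) = 2*c*(-1389 + c) (N(c) = (2*c)*(-1389 + c) = 2*c*(-1389 + c))
G(a, j) = (1062 + j)/(2*j) (G(a, j) = (1062 + j)/((2*j)) = (1062 + j)*(1/(2*j)) = (1062 + j)/(2*j))
N(2060) + G((5 - 11)*24, -941) = 2*2060*(-1389 + 2060) + (½)*(1062 - 941)/(-941) = 2*2060*671 + (½)*(-1/941)*121 = 2764520 - 121/1882 = 5202826519/1882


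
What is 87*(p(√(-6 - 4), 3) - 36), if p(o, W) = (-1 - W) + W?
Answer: -3219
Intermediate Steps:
p(o, W) = -1
87*(p(√(-6 - 4), 3) - 36) = 87*(-1 - 36) = 87*(-37) = -3219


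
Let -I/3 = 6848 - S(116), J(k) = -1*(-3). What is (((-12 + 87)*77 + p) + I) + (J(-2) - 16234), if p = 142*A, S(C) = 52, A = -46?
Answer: -37376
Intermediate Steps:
p = -6532 (p = 142*(-46) = -6532)
J(k) = 3
I = -20388 (I = -3*(6848 - 1*52) = -3*(6848 - 52) = -3*6796 = -20388)
(((-12 + 87)*77 + p) + I) + (J(-2) - 16234) = (((-12 + 87)*77 - 6532) - 20388) + (3 - 16234) = ((75*77 - 6532) - 20388) - 16231 = ((5775 - 6532) - 20388) - 16231 = (-757 - 20388) - 16231 = -21145 - 16231 = -37376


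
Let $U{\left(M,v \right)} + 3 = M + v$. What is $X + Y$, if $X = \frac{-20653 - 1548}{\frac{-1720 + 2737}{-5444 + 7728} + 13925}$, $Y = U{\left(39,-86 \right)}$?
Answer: $- \frac{1640992934}{31805717} \approx -51.594$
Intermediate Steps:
$U{\left(M,v \right)} = -3 + M + v$ ($U{\left(M,v \right)} = -3 + \left(M + v\right) = -3 + M + v$)
$Y = -50$ ($Y = -3 + 39 - 86 = -50$)
$X = - \frac{50707084}{31805717}$ ($X = - \frac{22201}{\frac{1017}{2284} + 13925} = - \frac{22201}{\frac{31805717}{2284}} = \left(-22201\right) \frac{2284}{31805717} = - \frac{50707084}{31805717} \approx -1.5943$)
$X + Y = - \frac{50707084}{31805717} - 50 = - \frac{1640992934}{31805717}$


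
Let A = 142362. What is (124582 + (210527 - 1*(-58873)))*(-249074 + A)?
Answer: -42042607184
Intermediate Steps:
(124582 + (210527 - 1*(-58873)))*(-249074 + A) = (124582 + (210527 - 1*(-58873)))*(-249074 + 142362) = (124582 + (210527 + 58873))*(-106712) = (124582 + 269400)*(-106712) = 393982*(-106712) = -42042607184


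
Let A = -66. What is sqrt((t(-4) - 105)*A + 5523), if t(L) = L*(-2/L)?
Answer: sqrt(12585) ≈ 112.18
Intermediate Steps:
t(L) = -2
sqrt((t(-4) - 105)*A + 5523) = sqrt((-2 - 105)*(-66) + 5523) = sqrt(-107*(-66) + 5523) = sqrt(7062 + 5523) = sqrt(12585)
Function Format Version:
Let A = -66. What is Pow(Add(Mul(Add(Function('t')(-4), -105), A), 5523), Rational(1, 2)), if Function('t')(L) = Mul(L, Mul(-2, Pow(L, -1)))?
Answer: Pow(12585, Rational(1, 2)) ≈ 112.18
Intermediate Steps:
Function('t')(L) = -2
Pow(Add(Mul(Add(Function('t')(-4), -105), A), 5523), Rational(1, 2)) = Pow(Add(Mul(Add(-2, -105), -66), 5523), Rational(1, 2)) = Pow(Add(Mul(-107, -66), 5523), Rational(1, 2)) = Pow(Add(7062, 5523), Rational(1, 2)) = Pow(12585, Rational(1, 2))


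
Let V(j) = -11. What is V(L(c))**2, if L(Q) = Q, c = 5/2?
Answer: 121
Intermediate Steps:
c = 5/2 (c = 5*(1/2) = 5/2 ≈ 2.5000)
V(L(c))**2 = (-11)**2 = 121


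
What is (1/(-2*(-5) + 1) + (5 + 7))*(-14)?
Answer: -1862/11 ≈ -169.27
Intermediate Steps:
(1/(-2*(-5) + 1) + (5 + 7))*(-14) = (1/(10 + 1) + 12)*(-14) = (1/11 + 12)*(-14) = (133/11)*(-14) = -1862/11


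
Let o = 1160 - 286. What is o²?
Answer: 763876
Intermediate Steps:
o = 874
o² = 874² = 763876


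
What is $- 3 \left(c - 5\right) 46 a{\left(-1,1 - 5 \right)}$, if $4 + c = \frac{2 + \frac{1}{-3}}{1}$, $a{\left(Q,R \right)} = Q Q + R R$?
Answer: $17204$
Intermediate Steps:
$a{\left(Q,R \right)} = Q^{2} + R^{2}$
$c = - \frac{7}{3}$ ($c = -4 + \frac{2 + \frac{1}{-3}}{1} = -4 + \left(2 - \frac{1}{3}\right) 1 = -4 + \frac{5}{3} \cdot 1 = -4 + \frac{5}{3} = - \frac{7}{3} \approx -2.3333$)
$- 3 \left(c - 5\right) 46 a{\left(-1,1 - 5 \right)} = - 3 \left(- \frac{7}{3} - 5\right) 46 \left(\left(-1\right)^{2} + \left(1 - 5\right)^{2}\right) = \left(-3\right) \left(- \frac{22}{3}\right) 46 \left(1 + \left(1 - 5\right)^{2}\right) = 22 \cdot 46 \left(1 + \left(-4\right)^{2}\right) = 1012 \left(1 + 16\right) = 1012 \cdot 17 = 17204$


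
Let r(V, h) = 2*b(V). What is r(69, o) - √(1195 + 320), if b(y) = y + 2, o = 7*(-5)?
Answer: 142 - √1515 ≈ 103.08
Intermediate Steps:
o = -35
b(y) = 2 + y
r(V, h) = 4 + 2*V (r(V, h) = 2*(2 + V) = 4 + 2*V)
r(69, o) - √(1195 + 320) = (4 + 2*69) - √(1195 + 320) = (4 + 138) - √1515 = 142 - √1515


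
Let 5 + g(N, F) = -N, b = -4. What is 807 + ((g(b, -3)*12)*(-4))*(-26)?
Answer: -441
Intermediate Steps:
g(N, F) = -5 - N
807 + ((g(b, -3)*12)*(-4))*(-26) = 807 + (((-5 - 1*(-4))*12)*(-4))*(-26) = 807 + (((-5 + 4)*12)*(-4))*(-26) = 807 + (-1*12*(-4))*(-26) = 807 - 12*(-4)*(-26) = 807 + 48*(-26) = 807 - 1248 = -441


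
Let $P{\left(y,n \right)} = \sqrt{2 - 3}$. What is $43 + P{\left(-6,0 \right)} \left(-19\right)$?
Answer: $43 - 19 i \approx 43.0 - 19.0 i$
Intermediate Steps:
$P{\left(y,n \right)} = i$ ($P{\left(y,n \right)} = \sqrt{-1} = i$)
$43 + P{\left(-6,0 \right)} \left(-19\right) = 43 + i \left(-19\right) = 43 - 19 i$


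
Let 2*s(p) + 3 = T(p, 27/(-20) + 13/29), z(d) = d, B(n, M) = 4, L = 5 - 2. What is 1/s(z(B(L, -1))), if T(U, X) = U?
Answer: 2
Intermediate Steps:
L = 3
s(p) = -3/2 + p/2
1/s(z(B(L, -1))) = 1/(-3/2 + (½)*4) = 1/(-3/2 + 2) = 1/(½) = 2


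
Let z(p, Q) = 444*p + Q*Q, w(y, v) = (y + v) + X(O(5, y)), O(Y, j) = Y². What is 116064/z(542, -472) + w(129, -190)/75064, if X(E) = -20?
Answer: 1084336263/4348382456 ≈ 0.24937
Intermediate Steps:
w(y, v) = -20 + v + y (w(y, v) = (y + v) - 20 = (v + y) - 20 = -20 + v + y)
z(p, Q) = Q² + 444*p (z(p, Q) = 444*p + Q² = Q² + 444*p)
116064/z(542, -472) + w(129, -190)/75064 = 116064/((-472)² + 444*542) + (-20 - 190 + 129)/75064 = 116064/(222784 + 240648) - 81*1/75064 = 116064/463432 - 81/75064 = 116064*(1/463432) - 81/75064 = 14508/57929 - 81/75064 = 1084336263/4348382456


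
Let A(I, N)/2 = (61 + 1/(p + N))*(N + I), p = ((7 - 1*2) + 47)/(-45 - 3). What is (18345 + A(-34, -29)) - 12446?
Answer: -643595/361 ≈ -1782.8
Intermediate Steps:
p = -13/12 (p = ((7 - 2) + 47)/(-48) = (5 + 47)*(-1/48) = 52*(-1/48) = -13/12 ≈ -1.0833)
A(I, N) = 2*(61 + 1/(-13/12 + N))*(I + N) (A(I, N) = 2*((61 + 1/(-13/12 + N))*(N + I)) = 2*((61 + 1/(-13/12 + N))*(I + N)) = 2*(61 + 1/(-13/12 + N))*(I + N))
(18345 + A(-34, -29)) - 12446 = (18345 + 2*(-781*(-34) - 781*(-29) + 732*(-29)² + 732*(-34)*(-29))/(-13 + 12*(-29))) - 12446 = (18345 + 2*(26554 + 22649 + 732*841 + 721752)/(-13 - 348)) - 12446 = (18345 + 2*(26554 + 22649 + 615612 + 721752)/(-361)) - 12446 = (18345 + 2*(-1/361)*1386567) - 12446 = (18345 - 2773134/361) - 12446 = 3849411/361 - 12446 = -643595/361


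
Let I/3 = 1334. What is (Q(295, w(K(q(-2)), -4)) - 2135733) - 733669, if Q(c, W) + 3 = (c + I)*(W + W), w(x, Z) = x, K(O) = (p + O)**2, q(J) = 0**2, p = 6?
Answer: -2560021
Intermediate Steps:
q(J) = 0
I = 4002 (I = 3*1334 = 4002)
K(O) = (6 + O)**2
Q(c, W) = -3 + 2*W*(4002 + c) (Q(c, W) = -3 + (c + 4002)*(W + W) = -3 + (4002 + c)*(2*W) = -3 + 2*W*(4002 + c))
(Q(295, w(K(q(-2)), -4)) - 2135733) - 733669 = ((-3 + 8004*(6 + 0)**2 + 2*(6 + 0)**2*295) - 2135733) - 733669 = ((-3 + 8004*6**2 + 2*6**2*295) - 2135733) - 733669 = ((-3 + 8004*36 + 2*36*295) - 2135733) - 733669 = ((-3 + 288144 + 21240) - 2135733) - 733669 = (309381 - 2135733) - 733669 = -1826352 - 733669 = -2560021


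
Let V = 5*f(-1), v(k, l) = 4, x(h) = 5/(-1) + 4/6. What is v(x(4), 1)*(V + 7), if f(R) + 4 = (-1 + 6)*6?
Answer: 548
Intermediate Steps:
x(h) = -13/3 (x(h) = 5*(-1) + 4*(⅙) = -5 + ⅔ = -13/3)
f(R) = 26 (f(R) = -4 + (-1 + 6)*6 = -4 + 5*6 = -4 + 30 = 26)
V = 130 (V = 5*26 = 130)
v(x(4), 1)*(V + 7) = 4*(130 + 7) = 4*137 = 548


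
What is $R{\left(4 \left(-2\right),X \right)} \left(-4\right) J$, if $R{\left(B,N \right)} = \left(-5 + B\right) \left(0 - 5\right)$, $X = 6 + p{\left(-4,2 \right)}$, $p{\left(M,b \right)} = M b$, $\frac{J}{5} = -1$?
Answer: $1300$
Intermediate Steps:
$J = -5$ ($J = 5 \left(-1\right) = -5$)
$X = -2$ ($X = 6 - 8 = -2$)
$R{\left(B,N \right)} = 25 - 5 B$ ($R{\left(B,N \right)} = \left(-5 + B\right) \left(-5\right) = 25 - 5 B$)
$R{\left(4 \left(-2\right),X \right)} \left(-4\right) J = \left(25 - 5 \cdot 4 \left(-2\right)\right) \left(-4\right) \left(-5\right) = \left(25 - -40\right) \left(-4\right) \left(-5\right) = \left(25 + 40\right) \left(-4\right) \left(-5\right) = 65 \left(-4\right) \left(-5\right) = \left(-260\right) \left(-5\right) = 1300$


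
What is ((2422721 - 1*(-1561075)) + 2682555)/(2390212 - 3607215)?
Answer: -6666351/1217003 ≈ -5.4777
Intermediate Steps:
((2422721 - 1*(-1561075)) + 2682555)/(2390212 - 3607215) = ((2422721 + 1561075) + 2682555)/(-1217003) = (3983796 + 2682555)*(-1/1217003) = 6666351*(-1/1217003) = -6666351/1217003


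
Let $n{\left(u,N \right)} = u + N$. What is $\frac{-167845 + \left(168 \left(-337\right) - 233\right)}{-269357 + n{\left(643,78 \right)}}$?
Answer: $\frac{112347}{134318} \approx 0.83643$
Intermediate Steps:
$n{\left(u,N \right)} = N + u$
$\frac{-167845 + \left(168 \left(-337\right) - 233\right)}{-269357 + n{\left(643,78 \right)}} = \frac{-167845 + \left(168 \left(-337\right) - 233\right)}{-269357 + \left(78 + 643\right)} = \frac{-167845 - 56849}{-269357 + 721} = \frac{-167845 - 56849}{-268636} = \left(-224694\right) \left(- \frac{1}{268636}\right) = \frac{112347}{134318}$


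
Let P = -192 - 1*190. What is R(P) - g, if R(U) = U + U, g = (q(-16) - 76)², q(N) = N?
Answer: -9228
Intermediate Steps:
P = -382 (P = -192 - 190 = -382)
g = 8464 (g = (-16 - 76)² = (-92)² = 8464)
R(U) = 2*U
R(P) - g = 2*(-382) - 1*8464 = -764 - 8464 = -9228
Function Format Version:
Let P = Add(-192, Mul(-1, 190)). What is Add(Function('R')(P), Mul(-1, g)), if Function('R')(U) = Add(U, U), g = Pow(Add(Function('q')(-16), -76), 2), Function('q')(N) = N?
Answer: -9228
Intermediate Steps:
P = -382 (P = Add(-192, -190) = -382)
g = 8464 (g = Pow(Add(-16, -76), 2) = Pow(-92, 2) = 8464)
Function('R')(U) = Mul(2, U)
Add(Function('R')(P), Mul(-1, g)) = Add(Mul(2, -382), Mul(-1, 8464)) = Add(-764, -8464) = -9228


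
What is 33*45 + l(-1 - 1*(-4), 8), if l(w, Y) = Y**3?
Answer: 1997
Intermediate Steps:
33*45 + l(-1 - 1*(-4), 8) = 33*45 + 8**3 = 1485 + 512 = 1997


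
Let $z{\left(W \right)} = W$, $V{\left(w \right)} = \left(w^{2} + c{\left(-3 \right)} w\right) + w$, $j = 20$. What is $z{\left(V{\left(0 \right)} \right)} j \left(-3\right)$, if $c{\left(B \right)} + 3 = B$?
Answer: $0$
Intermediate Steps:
$c{\left(B \right)} = -3 + B$
$V{\left(w \right)} = w^{2} - 5 w$ ($V{\left(w \right)} = \left(w^{2} + \left(-3 - 3\right) w\right) + w = \left(w^{2} - 6 w\right) + w = w^{2} - 5 w$)
$z{\left(V{\left(0 \right)} \right)} j \left(-3\right) = 0 \left(-5 + 0\right) 20 \left(-3\right) = 0 \left(-5\right) 20 \left(-3\right) = 0 \cdot 20 \left(-3\right) = 0 \left(-3\right) = 0$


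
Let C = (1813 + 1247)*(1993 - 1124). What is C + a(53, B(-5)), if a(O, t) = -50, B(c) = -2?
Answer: 2659090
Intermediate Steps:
C = 2659140 (C = 3060*869 = 2659140)
C + a(53, B(-5)) = 2659140 - 50 = 2659090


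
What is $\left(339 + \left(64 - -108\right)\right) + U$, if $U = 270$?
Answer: $781$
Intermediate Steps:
$\left(339 + \left(64 - -108\right)\right) + U = \left(339 + \left(64 - -108\right)\right) + 270 = \left(339 + \left(64 + 108\right)\right) + 270 = \left(339 + 172\right) + 270 = 511 + 270 = 781$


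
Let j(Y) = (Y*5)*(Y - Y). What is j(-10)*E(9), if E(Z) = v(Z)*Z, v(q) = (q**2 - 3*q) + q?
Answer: 0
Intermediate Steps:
j(Y) = 0 (j(Y) = (5*Y)*0 = 0)
v(q) = q**2 - 2*q
E(Z) = Z**2*(-2 + Z) (E(Z) = (Z*(-2 + Z))*Z = Z**2*(-2 + Z))
j(-10)*E(9) = 0*(9**2*(-2 + 9)) = 0*(81*7) = 0*567 = 0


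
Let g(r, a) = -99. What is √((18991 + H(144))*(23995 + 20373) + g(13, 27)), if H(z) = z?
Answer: √848981581 ≈ 29137.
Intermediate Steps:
√((18991 + H(144))*(23995 + 20373) + g(13, 27)) = √((18991 + 144)*(23995 + 20373) - 99) = √(19135*44368 - 99) = √(848981680 - 99) = √848981581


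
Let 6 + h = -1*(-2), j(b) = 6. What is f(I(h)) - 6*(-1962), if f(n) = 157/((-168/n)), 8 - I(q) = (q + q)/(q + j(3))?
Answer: 164651/14 ≈ 11761.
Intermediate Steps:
h = -4 (h = -6 - 1*(-2) = -6 + 2 = -4)
I(q) = 8 - 2*q/(6 + q) (I(q) = 8 - (q + q)/(q + 6) = 8 - 2*q/(6 + q))
f(n) = -157*n/168 (f(n) = 157*(-n/168) = -157*n/168)
f(I(h)) - 6*(-1962) = -157*(8 - 4)/(28*(6 - 4)) - 6*(-1962) = -157*4/(28*2) + 11772 = -157/168*12 + 11772 = -157/14 + 11772 = 164651/14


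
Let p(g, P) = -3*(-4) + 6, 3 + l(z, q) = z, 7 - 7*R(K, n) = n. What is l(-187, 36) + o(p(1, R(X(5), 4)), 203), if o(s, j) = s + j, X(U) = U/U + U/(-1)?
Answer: 31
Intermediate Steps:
X(U) = 1 - U (X(U) = 1 + U*(-1) = 1 - U)
R(K, n) = 1 - n/7
l(z, q) = -3 + z
p(g, P) = 18 (p(g, P) = 12 + 6 = 18)
o(s, j) = j + s
l(-187, 36) + o(p(1, R(X(5), 4)), 203) = (-3 - 187) + (203 + 18) = -190 + 221 = 31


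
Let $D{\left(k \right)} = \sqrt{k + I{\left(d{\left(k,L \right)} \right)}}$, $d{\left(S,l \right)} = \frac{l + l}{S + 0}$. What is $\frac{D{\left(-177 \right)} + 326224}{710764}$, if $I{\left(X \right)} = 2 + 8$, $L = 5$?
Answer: $\frac{81556}{177691} + \frac{i \sqrt{167}}{710764} \approx 0.45898 + 1.8182 \cdot 10^{-5} i$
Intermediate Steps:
$d{\left(S,l \right)} = \frac{2 l}{S}$
$I{\left(X \right)} = 10$
$D{\left(k \right)} = \sqrt{10 + k}$ ($D{\left(k \right)} = \sqrt{k + 10} = \sqrt{10 + k}$)
$\frac{D{\left(-177 \right)} + 326224}{710764} = \frac{\sqrt{10 - 177} + 326224}{710764} = \left(\sqrt{-167} + 326224\right) \frac{1}{710764} = \left(i \sqrt{167} + 326224\right) \frac{1}{710764} = \left(326224 + i \sqrt{167}\right) \frac{1}{710764} = \frac{81556}{177691} + \frac{i \sqrt{167}}{710764}$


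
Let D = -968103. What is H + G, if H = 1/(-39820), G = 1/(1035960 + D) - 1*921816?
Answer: -2490807432211877/2702065740 ≈ -9.2182e+5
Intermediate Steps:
G = -62551668311/67857 (G = 1/(1035960 - 968103) - 1*921816 = 1/67857 - 921816 = -62551668311/67857 ≈ -9.2182e+5)
H = -1/39820 ≈ -2.5113e-5
H + G = -1/39820 - 62551668311/67857 = -2490807432211877/2702065740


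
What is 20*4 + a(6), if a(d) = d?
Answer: 86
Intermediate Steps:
20*4 + a(6) = 20*4 + 6 = 80 + 6 = 86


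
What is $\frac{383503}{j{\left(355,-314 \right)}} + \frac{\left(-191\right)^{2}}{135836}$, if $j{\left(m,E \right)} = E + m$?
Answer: $\frac{52095009229}{5569276} \approx 9354.0$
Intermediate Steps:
$\frac{383503}{j{\left(355,-314 \right)}} + \frac{\left(-191\right)^{2}}{135836} = \frac{383503}{-314 + 355} + \frac{\left(-191\right)^{2}}{135836} = \frac{383503}{41} + 36481 \cdot \frac{1}{135836} = 383503 \cdot \frac{1}{41} + \frac{36481}{135836} = \frac{383503}{41} + \frac{36481}{135836} = \frac{52095009229}{5569276}$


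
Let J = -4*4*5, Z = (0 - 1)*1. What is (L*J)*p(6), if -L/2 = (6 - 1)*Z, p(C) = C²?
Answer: -28800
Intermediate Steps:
Z = -1 (Z = -1*1 = -1)
J = -80 (J = -16*5 = -80)
L = 10 (L = -2*(6 - 1)*(-1) = -10*(-1) = -2*(-5) = 10)
(L*J)*p(6) = (10*(-80))*6² = -800*36 = -28800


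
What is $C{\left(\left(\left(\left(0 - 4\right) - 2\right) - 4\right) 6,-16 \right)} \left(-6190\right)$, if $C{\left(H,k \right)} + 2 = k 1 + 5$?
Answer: $80470$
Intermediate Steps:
$C{\left(H,k \right)} = 3 + k$ ($C{\left(H,k \right)} = -2 + \left(k 1 + 5\right) = -2 + \left(k + 5\right) = -2 + \left(5 + k\right) = 3 + k$)
$C{\left(\left(\left(\left(0 - 4\right) - 2\right) - 4\right) 6,-16 \right)} \left(-6190\right) = \left(3 - 16\right) \left(-6190\right) = \left(-13\right) \left(-6190\right) = 80470$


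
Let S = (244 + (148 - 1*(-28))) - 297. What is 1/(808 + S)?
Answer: 1/931 ≈ 0.0010741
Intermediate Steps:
S = 123 (S = (244 + (148 + 28)) - 297 = (244 + 176) - 297 = 420 - 297 = 123)
1/(808 + S) = 1/(808 + 123) = 1/931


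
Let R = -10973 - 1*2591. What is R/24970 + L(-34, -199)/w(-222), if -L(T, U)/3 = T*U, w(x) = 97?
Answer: -254078384/1211045 ≈ -209.80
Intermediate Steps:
L(T, U) = -3*T*U
R = -13564 (R = -10973 - 2591 = -13564)
R/24970 + L(-34, -199)/w(-222) = -13564/24970 - 3*(-34)*(-199)/97 = -13564*1/24970 - 20298*1/97 = -6782/12485 - 20298/97 = -254078384/1211045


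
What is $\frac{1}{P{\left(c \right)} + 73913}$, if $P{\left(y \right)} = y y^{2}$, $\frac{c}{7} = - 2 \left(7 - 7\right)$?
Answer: $\frac{1}{73913} \approx 1.3529 \cdot 10^{-5}$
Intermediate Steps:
$c = 0$ ($c = 7 \left(- 2 \left(7 - 7\right)\right) = 7 \left(\left(-2\right) 0\right) = 7 \cdot 0 = 0$)
$P{\left(y \right)} = y^{3}$
$\frac{1}{P{\left(c \right)} + 73913} = \frac{1}{0^{3} + 73913} = \frac{1}{0 + 73913} = \frac{1}{73913}$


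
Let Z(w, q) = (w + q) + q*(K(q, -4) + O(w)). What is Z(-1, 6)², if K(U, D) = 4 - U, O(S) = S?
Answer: 169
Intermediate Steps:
Z(w, q) = q + w + q*(4 + w - q) (Z(w, q) = (w + q) + q*((4 - q) + w) = (q + w) + q*(4 + w - q) = q + w + q*(4 + w - q))
Z(-1, 6)² = (6 - 1 + 6*(-1) - 1*6*(-4 + 6))² = (6 - 1 - 6 - 1*6*2)² = (6 - 1 - 6 - 12)² = (-13)² = 169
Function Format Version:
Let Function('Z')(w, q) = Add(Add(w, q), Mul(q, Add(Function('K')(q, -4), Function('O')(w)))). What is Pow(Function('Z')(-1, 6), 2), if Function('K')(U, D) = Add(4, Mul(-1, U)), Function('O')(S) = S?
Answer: 169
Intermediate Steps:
Function('Z')(w, q) = Add(q, w, Mul(q, Add(4, w, Mul(-1, q)))) (Function('Z')(w, q) = Add(Add(w, q), Mul(q, Add(Add(4, Mul(-1, q)), w))) = Add(Add(q, w), Mul(q, Add(4, w, Mul(-1, q)))) = Add(q, w, Mul(q, Add(4, w, Mul(-1, q)))))
Pow(Function('Z')(-1, 6), 2) = Pow(Add(6, -1, Mul(6, -1), Mul(-1, 6, Add(-4, 6))), 2) = Pow(Add(6, -1, -6, Mul(-1, 6, 2)), 2) = Pow(Add(6, -1, -6, -12), 2) = Pow(-13, 2) = 169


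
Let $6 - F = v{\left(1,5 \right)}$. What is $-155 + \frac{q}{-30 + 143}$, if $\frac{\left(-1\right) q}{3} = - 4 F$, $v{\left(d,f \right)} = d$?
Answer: $- \frac{17455}{113} \approx -154.47$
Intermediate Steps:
$F = 5$ ($F = 6 - 1 = 5$)
$q = 60$ ($q = - 3 \left(\left(-4\right) 5\right) = \left(-3\right) \left(-20\right) = 60$)
$-155 + \frac{q}{-30 + 143} = -155 + \frac{60}{-30 + 143} = -155 + \frac{60}{113} = - \frac{17455}{113}$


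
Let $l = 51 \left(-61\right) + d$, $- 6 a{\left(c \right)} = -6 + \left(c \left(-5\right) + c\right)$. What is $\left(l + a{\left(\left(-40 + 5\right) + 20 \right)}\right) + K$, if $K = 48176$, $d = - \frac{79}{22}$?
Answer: $\frac{991153}{22} \approx 45052.0$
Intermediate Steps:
$a{\left(c \right)} = 1 + \frac{2 c}{3}$ ($a{\left(c \right)} = - \frac{-6 + \left(c \left(-5\right) + c\right)}{6} = - \frac{-6 + \left(- 5 c + c\right)}{6} = - \frac{-6 - 4 c}{6} = 1 + \frac{2 c}{3}$)
$d = - \frac{79}{22}$ ($d = \left(-79\right) \frac{1}{22} = - \frac{79}{22} \approx -3.5909$)
$l = - \frac{68521}{22}$ ($l = 51 \left(-61\right) - \frac{79}{22} = -3111 - \frac{79}{22} = - \frac{68521}{22} \approx -3114.6$)
$\left(l + a{\left(\left(-40 + 5\right) + 20 \right)}\right) + K = \left(- \frac{68521}{22} + \left(1 + \frac{2 \left(\left(-40 + 5\right) + 20\right)}{3}\right)\right) + 48176 = \left(- \frac{68521}{22} + \left(1 + \frac{2 \left(-35 + 20\right)}{3}\right)\right) + 48176 = \left(- \frac{68521}{22} + \left(1 + \frac{2}{3} \left(-15\right)\right)\right) + 48176 = \left(- \frac{68521}{22} + \left(1 - 10\right)\right) + 48176 = \left(- \frac{68521}{22} - 9\right) + 48176 = - \frac{68719}{22} + 48176 = \frac{991153}{22}$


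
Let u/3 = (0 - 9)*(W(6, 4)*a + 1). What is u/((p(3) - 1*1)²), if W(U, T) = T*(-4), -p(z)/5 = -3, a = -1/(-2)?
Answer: 27/28 ≈ 0.96429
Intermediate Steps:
a = ½ (a = -1*(-½) = ½ ≈ 0.50000)
p(z) = 15 (p(z) = -5*(-3) = 15)
W(U, T) = -4*T
u = 189 (u = 3*((0 - 9)*(-4*4*(½) + 1)) = 3*(-9*(-16*½ + 1)) = 3*(-9*(-8 + 1)) = 3*(-9*(-7)) = 3*63 = 189)
u/((p(3) - 1*1)²) = 189/((15 - 1*1)²) = 189/((15 - 1)²) = 189/(14²) = 189/196 = 189*(1/196) = 27/28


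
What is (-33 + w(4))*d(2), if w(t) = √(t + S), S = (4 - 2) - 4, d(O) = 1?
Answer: -33 + √2 ≈ -31.586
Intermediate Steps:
S = -2 (S = 2 - 4 = -2)
w(t) = √(-2 + t) (w(t) = √(t - 2) = √(-2 + t))
(-33 + w(4))*d(2) = (-33 + √(-2 + 4))*1 = (-33 + √2)*1 = -33 + √2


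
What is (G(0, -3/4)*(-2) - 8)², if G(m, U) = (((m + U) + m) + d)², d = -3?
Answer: 83521/64 ≈ 1305.0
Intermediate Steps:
G(m, U) = (-3 + U + 2*m)² (G(m, U) = (((m + U) + m) - 3)² = (((U + m) + m) - 3)² = ((U + 2*m) - 3)² = (-3 + U + 2*m)²)
(G(0, -3/4)*(-2) - 8)² = ((-3 - 3/4 + 2*0)²*(-2) - 8)² = ((-3 - 3*¼ + 0)²*(-2) - 8)² = ((-3 - ¾ + 0)²*(-2) - 8)² = ((-15/4)²*(-2) - 8)² = ((225/16)*(-2) - 8)² = (-225/8 - 8)² = (-289/8)² = 83521/64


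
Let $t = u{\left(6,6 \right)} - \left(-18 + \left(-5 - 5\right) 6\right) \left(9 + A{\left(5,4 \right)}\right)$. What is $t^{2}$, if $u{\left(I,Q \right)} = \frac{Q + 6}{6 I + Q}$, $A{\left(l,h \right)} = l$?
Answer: $\frac{58461316}{49} \approx 1.1931 \cdot 10^{6}$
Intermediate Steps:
$u{\left(I,Q \right)} = \frac{6 + Q}{Q + 6 I}$
$t = \frac{7646}{7}$ ($t = \frac{6 + 6}{6 + 6 \cdot 6} - \left(-18 + \left(-5 - 5\right) 6\right) \left(9 + 5\right) = \frac{1}{6 + 36} \cdot 12 - \left(-18 - 60\right) 14 = \frac{1}{42} \cdot 12 - \left(-18 - 60\right) 14 = \frac{1}{42} \cdot 12 - \left(-78\right) 14 = \frac{2}{7} - -1092 = \frac{2}{7} + 1092 = \frac{7646}{7} \approx 1092.3$)
$t^{2} = \left(\frac{7646}{7}\right)^{2} = \frac{58461316}{49}$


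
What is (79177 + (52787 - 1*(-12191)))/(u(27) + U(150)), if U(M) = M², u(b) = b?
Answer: 144155/22527 ≈ 6.3992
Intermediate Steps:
(79177 + (52787 - 1*(-12191)))/(u(27) + U(150)) = (79177 + (52787 - 1*(-12191)))/(27 + 150²) = (79177 + (52787 + 12191))/(27 + 22500) = (79177 + 64978)/22527 = 144155*(1/22527) = 144155/22527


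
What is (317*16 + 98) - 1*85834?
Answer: -80664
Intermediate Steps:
(317*16 + 98) - 1*85834 = (5072 + 98) - 85834 = 5170 - 85834 = -80664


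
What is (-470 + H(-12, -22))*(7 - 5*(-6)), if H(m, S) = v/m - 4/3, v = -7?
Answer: -69671/4 ≈ -17418.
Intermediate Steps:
H(m, S) = -4/3 - 7/m (H(m, S) = -7/m - 4/3 = -4/3 - 7/m)
(-470 + H(-12, -22))*(7 - 5*(-6)) = (-470 + (-4/3 - 7/(-12)))*(7 - 5*(-6)) = (-470 + (-4/3 - 7*(-1/12)))*(7 + 30) = (-470 + (-4/3 + 7/12))*37 = (-470 - 3/4)*37 = -1883/4*37 = -69671/4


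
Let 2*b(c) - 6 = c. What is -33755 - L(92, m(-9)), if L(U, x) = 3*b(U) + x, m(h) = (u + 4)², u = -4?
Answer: -33902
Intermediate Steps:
b(c) = 3 + c/2
m(h) = 0 (m(h) = (-4 + 4)² = 0² = 0)
L(U, x) = 9 + x + 3*U/2 (L(U, x) = 3*(3 + U/2) + x = (9 + 3*U/2) + x = 9 + x + 3*U/2)
-33755 - L(92, m(-9)) = -33755 - (9 + 0 + (3/2)*92) = -33755 - (9 + 0 + 138) = -33755 - 1*147 = -33755 - 147 = -33902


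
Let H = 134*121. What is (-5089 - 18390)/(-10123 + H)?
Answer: -23479/6091 ≈ -3.8547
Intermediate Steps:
H = 16214
(-5089 - 18390)/(-10123 + H) = (-5089 - 18390)/(-10123 + 16214) = -23479/6091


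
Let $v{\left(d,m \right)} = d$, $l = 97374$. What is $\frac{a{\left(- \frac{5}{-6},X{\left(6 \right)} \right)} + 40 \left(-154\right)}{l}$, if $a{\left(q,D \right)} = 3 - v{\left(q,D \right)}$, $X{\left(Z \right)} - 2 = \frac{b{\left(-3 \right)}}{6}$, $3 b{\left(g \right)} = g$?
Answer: $- \frac{36947}{584244} \approx -0.063239$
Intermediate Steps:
$b{\left(g \right)} = \frac{g}{3}$
$X{\left(Z \right)} = \frac{11}{6}$ ($X{\left(Z \right)} = 2 + \frac{\frac{1}{3} \left(-3\right)}{6} = 2 - \frac{1}{6} = \frac{11}{6}$)
$a{\left(q,D \right)} = 3 - q$
$\frac{a{\left(- \frac{5}{-6},X{\left(6 \right)} \right)} + 40 \left(-154\right)}{l} = \frac{\left(3 - - \frac{5}{-6}\right) + 40 \left(-154\right)}{97374} = \left(\left(3 - \left(-5\right) \left(- \frac{1}{6}\right)\right) - 6160\right) \frac{1}{97374} = \left(\left(3 - \frac{5}{6}\right) - 6160\right) \frac{1}{97374} = \left(\frac{13}{6} - 6160\right) \frac{1}{97374} = \left(- \frac{36947}{6}\right) \frac{1}{97374} = - \frac{36947}{584244}$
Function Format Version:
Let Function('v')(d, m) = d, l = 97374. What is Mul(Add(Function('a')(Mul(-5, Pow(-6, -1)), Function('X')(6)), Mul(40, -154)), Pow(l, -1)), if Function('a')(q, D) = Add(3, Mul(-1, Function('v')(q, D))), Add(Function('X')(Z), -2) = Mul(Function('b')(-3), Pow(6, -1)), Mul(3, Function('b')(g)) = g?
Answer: Rational(-36947, 584244) ≈ -0.063239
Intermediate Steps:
Function('b')(g) = Mul(Rational(1, 3), g)
Function('X')(Z) = Rational(11, 6) (Function('X')(Z) = Add(2, Mul(Mul(Rational(1, 3), -3), Pow(6, -1))) = Add(2, Mul(-1, Rational(1, 6))) = Add(2, Rational(-1, 6)) = Rational(11, 6))
Function('a')(q, D) = Add(3, Mul(-1, q))
Mul(Add(Function('a')(Mul(-5, Pow(-6, -1)), Function('X')(6)), Mul(40, -154)), Pow(l, -1)) = Mul(Add(Add(3, Mul(-1, Mul(-5, Pow(-6, -1)))), Mul(40, -154)), Pow(97374, -1)) = Mul(Add(Add(3, Mul(-1, Mul(-5, Rational(-1, 6)))), -6160), Rational(1, 97374)) = Mul(Add(Add(3, Mul(-1, Rational(5, 6))), -6160), Rational(1, 97374)) = Mul(Add(Add(3, Rational(-5, 6)), -6160), Rational(1, 97374)) = Mul(Add(Rational(13, 6), -6160), Rational(1, 97374)) = Mul(Rational(-36947, 6), Rational(1, 97374)) = Rational(-36947, 584244)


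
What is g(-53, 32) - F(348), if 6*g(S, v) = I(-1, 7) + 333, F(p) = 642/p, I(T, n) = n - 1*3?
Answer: 4726/87 ≈ 54.322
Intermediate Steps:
I(T, n) = -3 + n (I(T, n) = n - 3 = -3 + n)
g(S, v) = 337/6 (g(S, v) = ((-3 + 7) + 333)/6 = (4 + 333)/6 = (⅙)*337 = 337/6)
g(-53, 32) - F(348) = 337/6 - 642/348 = 337/6 - 1*107/58 = 337/6 - 107/58 = 4726/87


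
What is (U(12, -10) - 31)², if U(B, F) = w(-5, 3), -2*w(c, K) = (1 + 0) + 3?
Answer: 1089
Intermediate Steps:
w(c, K) = -2 (w(c, K) = -((1 + 0) + 3)/2 = -(1 + 3)/2 = -½*4 = -2)
U(B, F) = -2
(U(12, -10) - 31)² = (-2 - 31)² = (-33)² = 1089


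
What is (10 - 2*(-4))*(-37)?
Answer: -666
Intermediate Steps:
(10 - 2*(-4))*(-37) = (10 + 8)*(-37) = 18*(-37) = -666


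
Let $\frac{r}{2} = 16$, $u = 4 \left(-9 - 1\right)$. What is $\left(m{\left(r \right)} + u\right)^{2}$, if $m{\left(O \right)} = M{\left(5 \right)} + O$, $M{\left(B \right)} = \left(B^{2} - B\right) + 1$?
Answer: $169$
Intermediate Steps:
$M{\left(B \right)} = 1 + B^{2} - B$
$u = -40$ ($u = 4 \left(-10\right) = -40$)
$r = 32$ ($r = 2 \cdot 16 = 32$)
$m{\left(O \right)} = 21 + O$ ($m{\left(O \right)} = \left(1 + 5^{2} - 5\right) + O = \left(1 + 25 - 5\right) + O = 21 + O$)
$\left(m{\left(r \right)} + u\right)^{2} = \left(\left(21 + 32\right) - 40\right)^{2} = \left(53 - 40\right)^{2} = 13^{2} = 169$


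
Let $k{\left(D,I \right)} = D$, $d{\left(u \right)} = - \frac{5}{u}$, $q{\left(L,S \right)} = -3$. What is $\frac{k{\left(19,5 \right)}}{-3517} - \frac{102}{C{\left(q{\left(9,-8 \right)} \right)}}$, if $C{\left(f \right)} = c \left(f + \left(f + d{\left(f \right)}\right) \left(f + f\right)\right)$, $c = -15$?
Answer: $\frac{119103}{87925} \approx 1.3546$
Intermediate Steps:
$C{\left(f \right)} = - 15 f - 30 f \left(f - \frac{5}{f}\right)$ ($C{\left(f \right)} = - 15 \left(f + \left(f - \frac{5}{f}\right) \left(f + f\right)\right) = - 15 \left(f + \left(f - \frac{5}{f}\right) 2 f\right) = - 15 \left(f + 2 f \left(f - \frac{5}{f}\right)\right) = - 15 f - 30 f \left(f - \frac{5}{f}\right)$)
$\frac{k{\left(19,5 \right)}}{-3517} - \frac{102}{C{\left(q{\left(9,-8 \right)} \right)}} = \frac{19}{-3517} - \frac{102}{150 - - 45 \left(1 + 2 \left(-3\right)\right)} = 19 \left(- \frac{1}{3517}\right) - \frac{102}{150 - - 45 \left(1 - 6\right)} = - \frac{19}{3517} - \frac{102}{150 - \left(-45\right) \left(-5\right)} = - \frac{19}{3517} - \frac{102}{150 - 225} = - \frac{19}{3517} - \frac{102}{-75} = - \frac{19}{3517} - - \frac{34}{25} = - \frac{19}{3517} + \frac{34}{25} = \frac{119103}{87925}$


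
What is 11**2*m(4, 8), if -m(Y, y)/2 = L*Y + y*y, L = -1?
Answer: -14520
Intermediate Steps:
m(Y, y) = -2*y**2 + 2*Y (m(Y, y) = -2*(-Y + y*y) = -2*(-Y + y**2) = -2*(y**2 - Y) = -2*y**2 + 2*Y)
11**2*m(4, 8) = 11**2*(-2*8**2 + 2*4) = 121*(-2*64 + 8) = 121*(-128 + 8) = 121*(-120) = -14520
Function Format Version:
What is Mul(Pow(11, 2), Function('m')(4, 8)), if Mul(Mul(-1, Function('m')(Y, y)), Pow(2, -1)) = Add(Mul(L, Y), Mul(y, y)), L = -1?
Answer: -14520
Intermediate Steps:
Function('m')(Y, y) = Add(Mul(-2, Pow(y, 2)), Mul(2, Y)) (Function('m')(Y, y) = Mul(-2, Add(Mul(-1, Y), Mul(y, y))) = Mul(-2, Add(Mul(-1, Y), Pow(y, 2))) = Mul(-2, Add(Pow(y, 2), Mul(-1, Y))) = Add(Mul(-2, Pow(y, 2)), Mul(2, Y)))
Mul(Pow(11, 2), Function('m')(4, 8)) = Mul(Pow(11, 2), Add(Mul(-2, Pow(8, 2)), Mul(2, 4))) = Mul(121, Add(Mul(-2, 64), 8)) = Mul(121, Add(-128, 8)) = Mul(121, -120) = -14520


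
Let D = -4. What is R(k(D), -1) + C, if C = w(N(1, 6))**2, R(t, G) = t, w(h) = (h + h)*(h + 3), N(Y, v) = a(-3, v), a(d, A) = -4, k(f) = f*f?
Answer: 80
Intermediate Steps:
k(f) = f**2
N(Y, v) = -4
w(h) = 2*h*(3 + h) (w(h) = (2*h)*(3 + h) = 2*h*(3 + h))
C = 64 (C = (2*(-4)*(3 - 4))**2 = (2*(-4)*(-1))**2 = 8**2 = 64)
R(k(D), -1) + C = (-4)**2 + 64 = 16 + 64 = 80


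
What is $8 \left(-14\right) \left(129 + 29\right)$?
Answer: $-17696$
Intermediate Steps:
$8 \left(-14\right) \left(129 + 29\right) = \left(-112\right) 158 = -17696$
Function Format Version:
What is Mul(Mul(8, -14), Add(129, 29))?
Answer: -17696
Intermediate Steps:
Mul(Mul(8, -14), Add(129, 29)) = Mul(-112, 158) = -17696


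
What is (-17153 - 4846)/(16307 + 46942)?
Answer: -7333/21083 ≈ -0.34782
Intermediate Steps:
(-17153 - 4846)/(16307 + 46942) = -21999/63249 = -21999*1/63249 = -7333/21083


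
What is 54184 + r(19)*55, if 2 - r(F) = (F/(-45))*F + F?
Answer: 483212/9 ≈ 53690.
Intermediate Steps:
r(F) = 2 - F + F²/45 (r(F) = 2 - ((F/(-45))*F + F) = 2 - ((F*(-1/45))*F + F) = 2 - ((-F/45)*F + F) = 2 - (-F²/45 + F) = 2 - (F - F²/45) = 2 + (-F + F²/45) = 2 - F + F²/45)
54184 + r(19)*55 = 54184 + (2 - 1*19 + (1/45)*19²)*55 = 54184 + (2 - 19 + (1/45)*361)*55 = 54184 + (2 - 19 + 361/45)*55 = 54184 - 404/45*55 = 54184 - 4444/9 = 483212/9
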